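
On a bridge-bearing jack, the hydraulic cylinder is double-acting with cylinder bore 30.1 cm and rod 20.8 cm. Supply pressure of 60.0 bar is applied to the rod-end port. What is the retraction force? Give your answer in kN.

F ≈ 223 kN

Rod-side annular area A_ann = π/4 × (30.1² − 20.8²) = 371.8 cm^2
On retraction the pressure acts on the annular area (bore minus rod).
F = P × A_ann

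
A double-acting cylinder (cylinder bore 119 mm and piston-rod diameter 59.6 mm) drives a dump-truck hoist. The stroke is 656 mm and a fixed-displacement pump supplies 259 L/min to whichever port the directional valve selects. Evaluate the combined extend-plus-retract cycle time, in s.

Cap-side area A_cap = π/4 × (119 mm)² = 11120 mm^2
Rod-side annular area A_ann = π/4 × (119² − 59.6²) = 8332 mm^2
t_ext = A_cap·L/Q = 1.690 s
t_ret = A_ann·L/Q = 1.266 s
t_cycle = t_ext + t_ret

t ≈ 2.96 s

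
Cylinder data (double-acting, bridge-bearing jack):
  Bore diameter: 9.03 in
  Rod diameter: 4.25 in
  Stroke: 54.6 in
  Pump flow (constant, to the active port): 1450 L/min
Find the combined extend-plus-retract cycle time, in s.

Cap-side area A_cap = π/4 × (9.03 in)² = 64.04 in^2
Rod-side annular area A_ann = π/4 × (9.03² − 4.25²) = 49.86 in^2
t_ext = A_cap·L/Q = 2.371 s
t_ret = A_ann·L/Q = 1.846 s
t_cycle = t_ext + t_ret

t ≈ 4.22 s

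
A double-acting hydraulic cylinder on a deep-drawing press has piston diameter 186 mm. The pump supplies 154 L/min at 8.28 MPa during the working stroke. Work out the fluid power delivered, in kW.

W ≈ 21.3 kW

Hydraulic power = P × Q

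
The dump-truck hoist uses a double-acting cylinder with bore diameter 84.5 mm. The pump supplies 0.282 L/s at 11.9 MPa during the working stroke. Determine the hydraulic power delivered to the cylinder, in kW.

W ≈ 3.36 kW

Hydraulic power = P × Q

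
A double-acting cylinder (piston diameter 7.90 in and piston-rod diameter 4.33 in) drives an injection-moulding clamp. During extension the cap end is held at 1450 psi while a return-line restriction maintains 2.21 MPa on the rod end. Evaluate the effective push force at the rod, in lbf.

Cap-side area A_cap = π/4 × (7.90 in)² = 49.02 in^2
Rod-side annular area A_ann = π/4 × (7.90² − 4.33²) = 34.29 in^2
Net thrust = P_cap·A_cap − P_rod·A_ann = 71070 lbf − 10990 lbf

F ≈ 60100 lbf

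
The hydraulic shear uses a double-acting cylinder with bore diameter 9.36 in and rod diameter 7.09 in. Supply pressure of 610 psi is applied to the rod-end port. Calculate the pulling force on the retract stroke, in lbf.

F ≈ 17900 lbf

Rod-side annular area A_ann = π/4 × (9.36² − 7.09²) = 29.33 in^2
On retraction the pressure acts on the annular area (bore minus rod).
F = P × A_ann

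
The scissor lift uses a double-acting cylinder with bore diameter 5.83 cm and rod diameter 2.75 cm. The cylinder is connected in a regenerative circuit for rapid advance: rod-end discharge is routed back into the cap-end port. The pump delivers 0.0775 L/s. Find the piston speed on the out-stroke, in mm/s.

v ≈ 130 mm/s

In regeneration the rod-end outflow joins the pump flow into the cap end, so the net volume the pump must supply per unit advance equals the rod cross-section area.
Rod cross-section A_rod = π/4 × (2.75 cm)² = 5.940 cm^2
v = Q_pump / A_rod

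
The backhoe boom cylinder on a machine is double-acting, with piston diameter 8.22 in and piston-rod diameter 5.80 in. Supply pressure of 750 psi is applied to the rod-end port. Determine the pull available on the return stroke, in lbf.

F ≈ 20000 lbf

Rod-side annular area A_ann = π/4 × (8.22² − 5.80²) = 26.65 in^2
On retraction the pressure acts on the annular area (bore minus rod).
F = P × A_ann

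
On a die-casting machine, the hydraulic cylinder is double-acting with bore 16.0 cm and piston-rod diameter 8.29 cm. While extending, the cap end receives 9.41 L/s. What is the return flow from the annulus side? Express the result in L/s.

Q_out ≈ 6.88 L/s

Cap-side area A_cap = π/4 × (16.0 cm)² = 201.1 cm^2
Rod-side annular area A_ann = π/4 × (16.0² − 8.29²) = 147.1 cm^2
Piston speed v = Q_in/A_cap; rod-end outflow Q_out = v × A_ann = Q_in × A_ann/A_cap.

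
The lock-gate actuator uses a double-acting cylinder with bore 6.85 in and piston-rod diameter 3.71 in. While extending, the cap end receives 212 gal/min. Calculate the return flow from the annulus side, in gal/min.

Q_out ≈ 150 gal/min

Cap-side area A_cap = π/4 × (6.85 in)² = 36.85 in^2
Rod-side annular area A_ann = π/4 × (6.85² − 3.71²) = 26.04 in^2
Piston speed v = Q_in/A_cap; rod-end outflow Q_out = v × A_ann = Q_in × A_ann/A_cap.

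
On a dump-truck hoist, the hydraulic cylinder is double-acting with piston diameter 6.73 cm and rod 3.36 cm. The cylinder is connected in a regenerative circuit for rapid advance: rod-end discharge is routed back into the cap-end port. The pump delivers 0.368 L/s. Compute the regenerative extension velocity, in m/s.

In regeneration the rod-end outflow joins the pump flow into the cap end, so the net volume the pump must supply per unit advance equals the rod cross-section area.
Rod cross-section A_rod = π/4 × (3.36 cm)² = 8.867 cm^2
v = Q_pump / A_rod

v ≈ 0.415 m/s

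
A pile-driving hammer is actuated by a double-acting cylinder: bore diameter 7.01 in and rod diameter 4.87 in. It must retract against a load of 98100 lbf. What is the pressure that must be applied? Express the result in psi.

P ≈ 4910 psi

Rod-side annular area A_ann = π/4 × (7.01² − 4.87²) = 19.97 in^2
Retraction: pressure acts on the annular area.
P = F / A = 98100 lbf / A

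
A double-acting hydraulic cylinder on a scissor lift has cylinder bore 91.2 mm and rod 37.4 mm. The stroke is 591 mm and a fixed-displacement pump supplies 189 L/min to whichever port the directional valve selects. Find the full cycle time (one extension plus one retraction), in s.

Cap-side area A_cap = π/4 × (91.2 mm)² = 6533 mm^2
Rod-side annular area A_ann = π/4 × (91.2² − 37.4²) = 5434 mm^2
t_ext = A_cap·L/Q = 1.226 s
t_ret = A_ann·L/Q = 1.020 s
t_cycle = t_ext + t_ret

t ≈ 2.25 s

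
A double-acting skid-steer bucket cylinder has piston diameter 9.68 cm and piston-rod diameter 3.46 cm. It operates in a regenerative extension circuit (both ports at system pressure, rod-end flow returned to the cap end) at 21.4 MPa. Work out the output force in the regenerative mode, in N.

With equal pressure on both faces, forces on the annular region cancel; the net push is pressure × rod cross-section.
Rod cross-section A_rod = π/4 × (3.46 cm)² = 9.402 cm^2
F = P × A_rod

F ≈ 20100 N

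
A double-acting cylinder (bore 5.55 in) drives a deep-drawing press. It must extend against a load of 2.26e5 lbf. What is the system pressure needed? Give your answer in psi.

P ≈ 9340 psi

Cap-side area A_cap = π/4 × (5.55 in)² = 24.19 in^2
P = F / A = 2.26e5 lbf / A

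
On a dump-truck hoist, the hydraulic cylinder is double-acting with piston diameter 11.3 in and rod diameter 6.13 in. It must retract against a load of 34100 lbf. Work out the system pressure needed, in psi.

Rod-side annular area A_ann = π/4 × (11.3² − 6.13²) = 70.77 in^2
Retraction: pressure acts on the annular area.
P = F / A = 34100 lbf / A

P ≈ 482 psi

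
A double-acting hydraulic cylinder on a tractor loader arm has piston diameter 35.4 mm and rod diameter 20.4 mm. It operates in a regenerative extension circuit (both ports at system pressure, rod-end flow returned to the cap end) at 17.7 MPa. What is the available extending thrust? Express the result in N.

F ≈ 5790 N

With equal pressure on both faces, forces on the annular region cancel; the net push is pressure × rod cross-section.
Rod cross-section A_rod = π/4 × (20.4 mm)² = 326.9 mm^2
F = P × A_rod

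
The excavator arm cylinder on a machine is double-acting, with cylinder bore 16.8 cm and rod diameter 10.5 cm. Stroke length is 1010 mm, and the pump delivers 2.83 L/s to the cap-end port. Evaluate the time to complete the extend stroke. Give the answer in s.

t ≈ 7.91 s

Cap-side area A_cap = π/4 × (16.8 cm)² = 221.7 cm^2
Swept volume V = A × L; t = V / Q = A·L / Q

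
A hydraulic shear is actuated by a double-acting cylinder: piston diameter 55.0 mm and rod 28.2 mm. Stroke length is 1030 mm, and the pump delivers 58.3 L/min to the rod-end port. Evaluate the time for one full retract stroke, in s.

t ≈ 1.86 s

Rod-side annular area A_ann = π/4 × (55.0² − 28.2²) = 1751 mm^2
Swept volume V = A × L; t = V / Q = A·L / Q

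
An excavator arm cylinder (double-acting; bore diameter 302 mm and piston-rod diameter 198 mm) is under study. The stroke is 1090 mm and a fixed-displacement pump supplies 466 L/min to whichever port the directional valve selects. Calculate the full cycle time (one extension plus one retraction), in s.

t ≈ 15.8 s

Cap-side area A_cap = π/4 × (302 mm)² = 71630 mm^2
Rod-side annular area A_ann = π/4 × (302² − 198²) = 40840 mm^2
t_ext = A_cap·L/Q = 10.05 s
t_ret = A_ann·L/Q = 5.732 s
t_cycle = t_ext + t_ret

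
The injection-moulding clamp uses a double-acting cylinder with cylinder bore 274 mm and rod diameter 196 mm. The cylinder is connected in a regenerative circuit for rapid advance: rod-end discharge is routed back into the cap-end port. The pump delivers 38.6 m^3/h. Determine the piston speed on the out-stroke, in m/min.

v ≈ 21.3 m/min

In regeneration the rod-end outflow joins the pump flow into the cap end, so the net volume the pump must supply per unit advance equals the rod cross-section area.
Rod cross-section A_rod = π/4 × (196 mm)² = 30170 mm^2
v = Q_pump / A_rod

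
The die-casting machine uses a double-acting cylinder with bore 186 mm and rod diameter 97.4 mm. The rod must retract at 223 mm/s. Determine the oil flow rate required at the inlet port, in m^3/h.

Q ≈ 15.8 m^3/h

Rod-side annular area A_ann = π/4 × (186² − 97.4²) = 19720 mm^2
Q = A × v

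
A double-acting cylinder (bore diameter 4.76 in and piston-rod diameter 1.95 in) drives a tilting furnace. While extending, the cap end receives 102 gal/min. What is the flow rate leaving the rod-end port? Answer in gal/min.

Cap-side area A_cap = π/4 × (4.76 in)² = 17.80 in^2
Rod-side annular area A_ann = π/4 × (4.76² − 1.95²) = 14.81 in^2
Piston speed v = Q_in/A_cap; rod-end outflow Q_out = v × A_ann = Q_in × A_ann/A_cap.

Q_out ≈ 84.9 gal/min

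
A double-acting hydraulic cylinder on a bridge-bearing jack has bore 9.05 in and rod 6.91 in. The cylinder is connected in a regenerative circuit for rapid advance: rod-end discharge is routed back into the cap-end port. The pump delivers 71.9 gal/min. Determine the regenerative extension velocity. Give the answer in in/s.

In regeneration the rod-end outflow joins the pump flow into the cap end, so the net volume the pump must supply per unit advance equals the rod cross-section area.
Rod cross-section A_rod = π/4 × (6.91 in)² = 37.50 in^2
v = Q_pump / A_rod

v ≈ 7.38 in/s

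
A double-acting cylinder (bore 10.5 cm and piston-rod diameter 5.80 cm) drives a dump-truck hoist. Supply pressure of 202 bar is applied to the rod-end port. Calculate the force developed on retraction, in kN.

F ≈ 122 kN

Rod-side annular area A_ann = π/4 × (10.5² − 5.80²) = 60.17 cm^2
On retraction the pressure acts on the annular area (bore minus rod).
F = P × A_ann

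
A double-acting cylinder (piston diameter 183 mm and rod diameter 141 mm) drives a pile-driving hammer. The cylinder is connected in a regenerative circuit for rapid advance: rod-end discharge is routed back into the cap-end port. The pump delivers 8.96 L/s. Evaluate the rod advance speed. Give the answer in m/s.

v ≈ 0.574 m/s

In regeneration the rod-end outflow joins the pump flow into the cap end, so the net volume the pump must supply per unit advance equals the rod cross-section area.
Rod cross-section A_rod = π/4 × (141 mm)² = 15610 mm^2
v = Q_pump / A_rod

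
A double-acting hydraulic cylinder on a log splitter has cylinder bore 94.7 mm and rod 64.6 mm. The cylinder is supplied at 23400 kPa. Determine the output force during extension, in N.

F ≈ 1.65e5 N

Cap-side area A_cap = π/4 × (94.7 mm)² = 7044 mm^2
F = P × A_cap = 23400 kPa × A_cap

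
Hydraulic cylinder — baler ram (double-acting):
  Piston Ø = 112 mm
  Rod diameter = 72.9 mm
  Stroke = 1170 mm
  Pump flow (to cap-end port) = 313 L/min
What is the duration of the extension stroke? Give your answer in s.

t ≈ 2.21 s

Cap-side area A_cap = π/4 × (112 mm)² = 9852 mm^2
Swept volume V = A × L; t = V / Q = A·L / Q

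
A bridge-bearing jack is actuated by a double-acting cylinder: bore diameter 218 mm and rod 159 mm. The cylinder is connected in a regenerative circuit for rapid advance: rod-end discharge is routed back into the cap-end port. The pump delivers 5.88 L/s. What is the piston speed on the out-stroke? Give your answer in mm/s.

In regeneration the rod-end outflow joins the pump flow into the cap end, so the net volume the pump must supply per unit advance equals the rod cross-section area.
Rod cross-section A_rod = π/4 × (159 mm)² = 19860 mm^2
v = Q_pump / A_rod

v ≈ 296 mm/s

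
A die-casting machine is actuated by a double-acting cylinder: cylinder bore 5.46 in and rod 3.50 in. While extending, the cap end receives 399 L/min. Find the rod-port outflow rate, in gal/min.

Cap-side area A_cap = π/4 × (5.46 in)² = 23.41 in^2
Rod-side annular area A_ann = π/4 × (5.46² − 3.50²) = 13.79 in^2
Piston speed v = Q_in/A_cap; rod-end outflow Q_out = v × A_ann = Q_in × A_ann/A_cap.

Q_out ≈ 62.1 gal/min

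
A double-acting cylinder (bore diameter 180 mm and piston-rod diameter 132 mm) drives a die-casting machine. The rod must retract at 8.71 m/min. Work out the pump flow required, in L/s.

Rod-side annular area A_ann = π/4 × (180² − 132²) = 11760 mm^2
Q = A × v

Q ≈ 1.71 L/s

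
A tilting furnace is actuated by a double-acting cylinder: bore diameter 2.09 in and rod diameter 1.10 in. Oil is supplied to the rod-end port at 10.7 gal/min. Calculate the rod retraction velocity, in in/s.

v ≈ 16.6 in/s

Rod-side annular area A_ann = π/4 × (2.09² − 1.10²) = 2.480 in^2
Flow into the rod-end port fills the annular volume.
v = Q / A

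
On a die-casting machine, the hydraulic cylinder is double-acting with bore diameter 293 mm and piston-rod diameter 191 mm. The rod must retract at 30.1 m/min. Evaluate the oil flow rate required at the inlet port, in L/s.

Q ≈ 19.5 L/s

Rod-side annular area A_ann = π/4 × (293² − 191²) = 38770 mm^2
Q = A × v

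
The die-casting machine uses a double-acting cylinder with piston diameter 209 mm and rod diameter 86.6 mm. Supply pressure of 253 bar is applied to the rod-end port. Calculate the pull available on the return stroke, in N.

F ≈ 7.19e5 N

Rod-side annular area A_ann = π/4 × (209² − 86.6²) = 28420 mm^2
On retraction the pressure acts on the annular area (bore minus rod).
F = P × A_ann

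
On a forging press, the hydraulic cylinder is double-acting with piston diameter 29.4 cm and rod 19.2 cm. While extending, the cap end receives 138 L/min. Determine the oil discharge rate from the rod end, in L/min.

Q_out ≈ 79.1 L/min

Cap-side area A_cap = π/4 × (29.4 cm)² = 678.9 cm^2
Rod-side annular area A_ann = π/4 × (29.4² − 19.2²) = 389.3 cm^2
Piston speed v = Q_in/A_cap; rod-end outflow Q_out = v × A_ann = Q_in × A_ann/A_cap.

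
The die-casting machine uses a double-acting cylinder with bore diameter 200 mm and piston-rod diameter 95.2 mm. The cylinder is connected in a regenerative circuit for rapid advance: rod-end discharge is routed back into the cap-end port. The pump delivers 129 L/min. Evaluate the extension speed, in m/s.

v ≈ 0.302 m/s

In regeneration the rod-end outflow joins the pump flow into the cap end, so the net volume the pump must supply per unit advance equals the rod cross-section area.
Rod cross-section A_rod = π/4 × (95.2 mm)² = 7118 mm^2
v = Q_pump / A_rod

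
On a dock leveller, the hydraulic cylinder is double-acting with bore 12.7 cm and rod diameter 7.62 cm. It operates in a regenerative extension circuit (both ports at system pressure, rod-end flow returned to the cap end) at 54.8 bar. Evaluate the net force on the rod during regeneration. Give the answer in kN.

With equal pressure on both faces, forces on the annular region cancel; the net push is pressure × rod cross-section.
Rod cross-section A_rod = π/4 × (7.62 cm)² = 45.60 cm^2
F = P × A_rod

F ≈ 25.0 kN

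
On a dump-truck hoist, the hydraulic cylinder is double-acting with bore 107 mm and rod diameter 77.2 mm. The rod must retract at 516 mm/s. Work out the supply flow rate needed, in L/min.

Q ≈ 133 L/min

Rod-side annular area A_ann = π/4 × (107² − 77.2²) = 4311 mm^2
Q = A × v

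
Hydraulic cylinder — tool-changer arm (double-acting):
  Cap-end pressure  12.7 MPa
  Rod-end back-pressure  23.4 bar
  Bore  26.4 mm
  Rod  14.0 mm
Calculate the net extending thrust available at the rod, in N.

Cap-side area A_cap = π/4 × (26.4 mm)² = 547.4 mm^2
Rod-side annular area A_ann = π/4 × (26.4² − 14.0²) = 393.5 mm^2
Net thrust = P_cap·A_cap − P_rod·A_ann = 6952 N − 920.7 N

F ≈ 6030 N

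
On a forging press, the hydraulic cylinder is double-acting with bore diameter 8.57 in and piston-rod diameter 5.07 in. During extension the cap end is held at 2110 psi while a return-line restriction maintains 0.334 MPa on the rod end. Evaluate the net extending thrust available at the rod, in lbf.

F ≈ 1.20e5 lbf

Cap-side area A_cap = π/4 × (8.57 in)² = 57.68 in^2
Rod-side annular area A_ann = π/4 × (8.57² − 5.07²) = 37.49 in^2
Net thrust = P_cap·A_cap − P_rod·A_ann = 1.217e5 lbf − 1816 lbf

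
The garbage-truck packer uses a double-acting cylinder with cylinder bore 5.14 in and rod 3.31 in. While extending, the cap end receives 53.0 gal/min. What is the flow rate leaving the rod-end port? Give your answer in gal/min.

Cap-side area A_cap = π/4 × (5.14 in)² = 20.75 in^2
Rod-side annular area A_ann = π/4 × (5.14² − 3.31²) = 12.15 in^2
Piston speed v = Q_in/A_cap; rod-end outflow Q_out = v × A_ann = Q_in × A_ann/A_cap.

Q_out ≈ 31.0 gal/min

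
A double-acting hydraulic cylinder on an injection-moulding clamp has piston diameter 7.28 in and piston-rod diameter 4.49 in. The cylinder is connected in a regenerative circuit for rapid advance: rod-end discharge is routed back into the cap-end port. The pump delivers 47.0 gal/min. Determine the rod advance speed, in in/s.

In regeneration the rod-end outflow joins the pump flow into the cap end, so the net volume the pump must supply per unit advance equals the rod cross-section area.
Rod cross-section A_rod = π/4 × (4.49 in)² = 15.83 in^2
v = Q_pump / A_rod

v ≈ 11.4 in/s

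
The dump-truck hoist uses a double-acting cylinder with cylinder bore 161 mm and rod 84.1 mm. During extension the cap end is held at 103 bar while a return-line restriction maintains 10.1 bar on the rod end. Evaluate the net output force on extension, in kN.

Cap-side area A_cap = π/4 × (161 mm)² = 20360 mm^2
Rod-side annular area A_ann = π/4 × (161² − 84.1²) = 14800 mm^2
Net thrust = P_cap·A_cap − P_rod·A_ann = 209.7 kN − 14.95 kN

F ≈ 195 kN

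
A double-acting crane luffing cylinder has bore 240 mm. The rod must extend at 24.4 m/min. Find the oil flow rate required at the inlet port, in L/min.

Cap-side area A_cap = π/4 × (240 mm)² = 45240 mm^2
Q = A × v

Q ≈ 1100 L/min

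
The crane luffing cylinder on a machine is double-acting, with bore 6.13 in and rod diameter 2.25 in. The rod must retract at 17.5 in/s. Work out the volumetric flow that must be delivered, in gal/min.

Q ≈ 116 gal/min

Rod-side annular area A_ann = π/4 × (6.13² − 2.25²) = 25.54 in^2
Q = A × v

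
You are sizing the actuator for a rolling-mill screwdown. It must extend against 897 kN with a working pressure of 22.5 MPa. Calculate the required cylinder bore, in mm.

D ≈ 225 mm

Extension force acts on the full piston face: F = P × (π/4)D².
D = √(4F / (πP)) = √(4 × 897 kN / (π × 22.5 MPa))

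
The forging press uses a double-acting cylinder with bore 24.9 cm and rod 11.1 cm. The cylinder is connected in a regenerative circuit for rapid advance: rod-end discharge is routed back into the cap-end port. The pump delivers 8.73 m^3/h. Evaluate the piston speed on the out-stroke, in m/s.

In regeneration the rod-end outflow joins the pump flow into the cap end, so the net volume the pump must supply per unit advance equals the rod cross-section area.
Rod cross-section A_rod = π/4 × (11.1 cm)² = 96.77 cm^2
v = Q_pump / A_rod

v ≈ 0.251 m/s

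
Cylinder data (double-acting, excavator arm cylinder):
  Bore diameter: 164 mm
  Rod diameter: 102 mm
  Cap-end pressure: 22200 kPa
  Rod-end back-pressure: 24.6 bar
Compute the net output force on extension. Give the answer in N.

F ≈ 4.37e5 N

Cap-side area A_cap = π/4 × (164 mm)² = 21120 mm^2
Rod-side annular area A_ann = π/4 × (164² − 102²) = 12950 mm^2
Net thrust = P_cap·A_cap − P_rod·A_ann = 4.690e5 N − 31860 N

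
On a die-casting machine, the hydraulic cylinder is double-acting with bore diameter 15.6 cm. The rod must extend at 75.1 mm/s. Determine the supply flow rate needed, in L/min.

Q ≈ 86.1 L/min

Cap-side area A_cap = π/4 × (15.6 cm)² = 191.1 cm^2
Q = A × v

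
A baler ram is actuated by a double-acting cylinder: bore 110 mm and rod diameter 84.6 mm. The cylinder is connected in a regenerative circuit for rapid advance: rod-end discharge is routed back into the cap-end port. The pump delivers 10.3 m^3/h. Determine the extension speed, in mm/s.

v ≈ 509 mm/s

In regeneration the rod-end outflow joins the pump flow into the cap end, so the net volume the pump must supply per unit advance equals the rod cross-section area.
Rod cross-section A_rod = π/4 × (84.6 mm)² = 5621 mm^2
v = Q_pump / A_rod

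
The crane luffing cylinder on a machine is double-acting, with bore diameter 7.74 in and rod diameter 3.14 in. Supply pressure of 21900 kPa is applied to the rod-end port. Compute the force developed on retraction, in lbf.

Rod-side annular area A_ann = π/4 × (7.74² − 3.14²) = 39.31 in^2
On retraction the pressure acts on the annular area (bore minus rod).
F = P × A_ann

F ≈ 1.25e5 lbf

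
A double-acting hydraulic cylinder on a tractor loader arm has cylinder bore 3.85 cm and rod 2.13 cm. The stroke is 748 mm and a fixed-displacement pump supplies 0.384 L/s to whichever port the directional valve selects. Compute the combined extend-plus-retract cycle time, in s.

t ≈ 3.84 s

Cap-side area A_cap = π/4 × (3.85 cm)² = 11.64 cm^2
Rod-side annular area A_ann = π/4 × (3.85² − 2.13²) = 8.078 cm^2
t_ext = A_cap·L/Q = 2.268 s
t_ret = A_ann·L/Q = 1.574 s
t_cycle = t_ext + t_ret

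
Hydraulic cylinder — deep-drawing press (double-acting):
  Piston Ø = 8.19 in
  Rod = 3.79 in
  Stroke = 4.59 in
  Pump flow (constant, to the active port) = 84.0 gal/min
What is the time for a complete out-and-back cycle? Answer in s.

t ≈ 1.34 s

Cap-side area A_cap = π/4 × (8.19 in)² = 52.68 in^2
Rod-side annular area A_ann = π/4 × (8.19² − 3.79²) = 41.40 in^2
t_ext = A_cap·L/Q = 0.7477 s
t_ret = A_ann·L/Q = 0.5876 s
t_cycle = t_ext + t_ret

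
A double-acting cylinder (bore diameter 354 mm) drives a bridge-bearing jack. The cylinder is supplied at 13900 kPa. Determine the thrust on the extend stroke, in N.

Cap-side area A_cap = π/4 × (354 mm)² = 98420 mm^2
F = P × A_cap = 13900 kPa × A_cap

F ≈ 1.37e6 N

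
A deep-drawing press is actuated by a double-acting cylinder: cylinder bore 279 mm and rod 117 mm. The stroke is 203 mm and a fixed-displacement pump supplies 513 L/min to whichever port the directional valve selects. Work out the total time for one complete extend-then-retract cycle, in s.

Cap-side area A_cap = π/4 × (279 mm)² = 61140 mm^2
Rod-side annular area A_ann = π/4 × (279² − 117²) = 50380 mm^2
t_ext = A_cap·L/Q = 1.452 s
t_ret = A_ann·L/Q = 1.196 s
t_cycle = t_ext + t_ret

t ≈ 2.65 s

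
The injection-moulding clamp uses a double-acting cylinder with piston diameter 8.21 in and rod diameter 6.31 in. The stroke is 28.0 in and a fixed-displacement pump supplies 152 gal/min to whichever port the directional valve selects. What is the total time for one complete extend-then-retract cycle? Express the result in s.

t ≈ 3.57 s

Cap-side area A_cap = π/4 × (8.21 in)² = 52.94 in^2
Rod-side annular area A_ann = π/4 × (8.21² − 6.31²) = 21.67 in^2
t_ext = A_cap·L/Q = 2.533 s
t_ret = A_ann·L/Q = 1.037 s
t_cycle = t_ext + t_ret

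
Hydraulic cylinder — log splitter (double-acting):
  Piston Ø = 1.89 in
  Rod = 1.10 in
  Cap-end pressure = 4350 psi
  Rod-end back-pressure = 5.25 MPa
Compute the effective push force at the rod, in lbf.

Cap-side area A_cap = π/4 × (1.89 in)² = 2.806 in^2
Rod-side annular area A_ann = π/4 × (1.89² − 1.10²) = 1.855 in^2
Net thrust = P_cap·A_cap − P_rod·A_ann = 12200 lbf − 1413 lbf

F ≈ 10800 lbf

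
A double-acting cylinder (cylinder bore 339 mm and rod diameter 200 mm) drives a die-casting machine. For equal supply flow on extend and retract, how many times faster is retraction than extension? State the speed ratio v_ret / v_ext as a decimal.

Cap-side area A_cap = π/4 × (339 mm)² = 90260 mm^2
Rod-side annular area A_ann = π/4 × (339² − 200²) = 58840 mm^2
For equal Q, v ∝ 1/A, so v_ret/v_ext = A_cap/A_ann.

v_ret/v_ext ≈ 1.53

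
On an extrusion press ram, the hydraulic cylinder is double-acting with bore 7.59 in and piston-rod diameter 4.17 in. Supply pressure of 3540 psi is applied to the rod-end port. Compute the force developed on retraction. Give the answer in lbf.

F ≈ 1.12e5 lbf

Rod-side annular area A_ann = π/4 × (7.59² − 4.17²) = 31.59 in^2
On retraction the pressure acts on the annular area (bore minus rod).
F = P × A_ann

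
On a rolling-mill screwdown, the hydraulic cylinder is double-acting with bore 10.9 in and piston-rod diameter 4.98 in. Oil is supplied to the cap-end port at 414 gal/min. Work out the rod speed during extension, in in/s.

v ≈ 17.1 in/s

Cap-side area A_cap = π/4 × (10.9 in)² = 93.31 in^2
v = Q / A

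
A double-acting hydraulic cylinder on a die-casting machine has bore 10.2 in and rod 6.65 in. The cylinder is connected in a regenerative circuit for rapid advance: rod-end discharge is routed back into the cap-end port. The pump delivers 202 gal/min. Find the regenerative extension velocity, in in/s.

v ≈ 22.4 in/s

In regeneration the rod-end outflow joins the pump flow into the cap end, so the net volume the pump must supply per unit advance equals the rod cross-section area.
Rod cross-section A_rod = π/4 × (6.65 in)² = 34.73 in^2
v = Q_pump / A_rod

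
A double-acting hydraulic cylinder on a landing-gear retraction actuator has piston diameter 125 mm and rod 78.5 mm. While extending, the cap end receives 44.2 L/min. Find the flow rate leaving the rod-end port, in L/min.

Q_out ≈ 26.8 L/min

Cap-side area A_cap = π/4 × (125 mm)² = 12270 mm^2
Rod-side annular area A_ann = π/4 × (125² − 78.5²) = 7432 mm^2
Piston speed v = Q_in/A_cap; rod-end outflow Q_out = v × A_ann = Q_in × A_ann/A_cap.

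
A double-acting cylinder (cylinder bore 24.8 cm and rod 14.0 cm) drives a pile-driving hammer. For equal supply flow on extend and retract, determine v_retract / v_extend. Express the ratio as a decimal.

Cap-side area A_cap = π/4 × (24.8 cm)² = 483.1 cm^2
Rod-side annular area A_ann = π/4 × (24.8² − 14.0²) = 329.1 cm^2
For equal Q, v ∝ 1/A, so v_ret/v_ext = A_cap/A_ann.

v_ret/v_ext ≈ 1.47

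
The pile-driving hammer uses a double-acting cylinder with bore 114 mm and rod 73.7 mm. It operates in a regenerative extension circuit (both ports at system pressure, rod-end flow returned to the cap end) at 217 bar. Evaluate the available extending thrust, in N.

With equal pressure on both faces, forces on the annular region cancel; the net push is pressure × rod cross-section.
Rod cross-section A_rod = π/4 × (73.7 mm)² = 4266 mm^2
F = P × A_rod

F ≈ 92600 N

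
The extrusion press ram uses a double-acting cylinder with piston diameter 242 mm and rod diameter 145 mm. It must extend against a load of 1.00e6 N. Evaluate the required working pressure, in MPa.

Cap-side area A_cap = π/4 × (242 mm)² = 46000 mm^2
P = F / A = 1.00e6 N / A

P ≈ 21.7 MPa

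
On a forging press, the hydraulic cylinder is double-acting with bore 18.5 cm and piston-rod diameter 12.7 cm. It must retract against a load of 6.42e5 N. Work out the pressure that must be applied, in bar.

Rod-side annular area A_ann = π/4 × (18.5² − 12.7²) = 142.1 cm^2
Retraction: pressure acts on the annular area.
P = F / A = 6.42e5 N / A

P ≈ 452 bar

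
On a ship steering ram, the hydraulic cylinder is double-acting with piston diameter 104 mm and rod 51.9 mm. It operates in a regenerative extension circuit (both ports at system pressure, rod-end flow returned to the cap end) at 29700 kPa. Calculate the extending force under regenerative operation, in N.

F ≈ 62800 N

With equal pressure on both faces, forces on the annular region cancel; the net push is pressure × rod cross-section.
Rod cross-section A_rod = π/4 × (51.9 mm)² = 2116 mm^2
F = P × A_rod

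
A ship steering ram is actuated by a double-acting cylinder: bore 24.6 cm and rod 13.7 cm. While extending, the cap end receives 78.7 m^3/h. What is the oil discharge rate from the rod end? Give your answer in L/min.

Cap-side area A_cap = π/4 × (24.6 cm)² = 475.3 cm^2
Rod-side annular area A_ann = π/4 × (24.6² − 13.7²) = 327.9 cm^2
Piston speed v = Q_in/A_cap; rod-end outflow Q_out = v × A_ann = Q_in × A_ann/A_cap.

Q_out ≈ 905 L/min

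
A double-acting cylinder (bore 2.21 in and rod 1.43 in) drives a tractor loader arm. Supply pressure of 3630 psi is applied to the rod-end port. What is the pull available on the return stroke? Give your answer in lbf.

Rod-side annular area A_ann = π/4 × (2.21² − 1.43²) = 2.230 in^2
On retraction the pressure acts on the annular area (bore minus rod).
F = P × A_ann

F ≈ 8090 lbf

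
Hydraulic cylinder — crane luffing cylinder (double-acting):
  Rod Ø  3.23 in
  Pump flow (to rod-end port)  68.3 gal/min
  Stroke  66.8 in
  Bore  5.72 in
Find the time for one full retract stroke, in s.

Rod-side annular area A_ann = π/4 × (5.72² − 3.23²) = 17.50 in^2
Swept volume V = A × L; t = V / Q = A·L / Q

t ≈ 4.45 s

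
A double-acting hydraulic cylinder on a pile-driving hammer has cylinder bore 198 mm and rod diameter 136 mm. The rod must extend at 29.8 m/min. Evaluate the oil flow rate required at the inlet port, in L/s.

Cap-side area A_cap = π/4 × (198 mm)² = 30790 mm^2
Q = A × v

Q ≈ 15.3 L/s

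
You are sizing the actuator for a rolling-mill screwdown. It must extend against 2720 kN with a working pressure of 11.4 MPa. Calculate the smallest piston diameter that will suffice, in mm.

D ≈ 551 mm

Extension force acts on the full piston face: F = P × (π/4)D².
D = √(4F / (πP)) = √(4 × 2720 kN / (π × 11.4 MPa))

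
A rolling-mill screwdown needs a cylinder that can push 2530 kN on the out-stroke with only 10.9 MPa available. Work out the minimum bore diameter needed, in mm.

D ≈ 544 mm

Extension force acts on the full piston face: F = P × (π/4)D².
D = √(4F / (πP)) = √(4 × 2530 kN / (π × 10.9 MPa))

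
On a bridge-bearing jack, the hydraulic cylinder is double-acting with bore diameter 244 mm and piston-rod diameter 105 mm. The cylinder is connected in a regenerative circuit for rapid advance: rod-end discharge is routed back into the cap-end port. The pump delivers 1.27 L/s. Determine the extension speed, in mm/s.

v ≈ 147 mm/s

In regeneration the rod-end outflow joins the pump flow into the cap end, so the net volume the pump must supply per unit advance equals the rod cross-section area.
Rod cross-section A_rod = π/4 × (105 mm)² = 8659 mm^2
v = Q_pump / A_rod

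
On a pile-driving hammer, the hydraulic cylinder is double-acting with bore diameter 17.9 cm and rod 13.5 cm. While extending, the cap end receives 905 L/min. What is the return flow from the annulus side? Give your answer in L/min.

Cap-side area A_cap = π/4 × (17.9 cm)² = 251.6 cm^2
Rod-side annular area A_ann = π/4 × (17.9² − 13.5²) = 108.5 cm^2
Piston speed v = Q_in/A_cap; rod-end outflow Q_out = v × A_ann = Q_in × A_ann/A_cap.

Q_out ≈ 390 L/min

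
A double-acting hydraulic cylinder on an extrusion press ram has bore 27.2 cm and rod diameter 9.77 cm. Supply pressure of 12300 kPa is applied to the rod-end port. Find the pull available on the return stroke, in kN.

Rod-side annular area A_ann = π/4 × (27.2² − 9.77²) = 506.1 cm^2
On retraction the pressure acts on the annular area (bore minus rod).
F = P × A_ann

F ≈ 623 kN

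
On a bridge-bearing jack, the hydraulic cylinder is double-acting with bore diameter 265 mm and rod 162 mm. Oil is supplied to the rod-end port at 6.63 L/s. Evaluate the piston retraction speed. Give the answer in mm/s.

Rod-side annular area A_ann = π/4 × (265² − 162²) = 34540 mm^2
Flow into the rod-end port fills the annular volume.
v = Q / A

v ≈ 192 mm/s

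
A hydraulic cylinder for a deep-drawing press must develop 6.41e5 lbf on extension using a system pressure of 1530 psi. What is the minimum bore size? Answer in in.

Extension force acts on the full piston face: F = P × (π/4)D².
D = √(4F / (πP)) = √(4 × 6.41e5 lbf / (π × 1530 psi))

D ≈ 23.1 in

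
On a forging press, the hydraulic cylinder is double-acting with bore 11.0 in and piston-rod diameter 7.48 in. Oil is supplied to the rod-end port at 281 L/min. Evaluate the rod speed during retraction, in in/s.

Rod-side annular area A_ann = π/4 × (11.0² − 7.48²) = 51.09 in^2
Flow into the rod-end port fills the annular volume.
v = Q / A

v ≈ 5.59 in/s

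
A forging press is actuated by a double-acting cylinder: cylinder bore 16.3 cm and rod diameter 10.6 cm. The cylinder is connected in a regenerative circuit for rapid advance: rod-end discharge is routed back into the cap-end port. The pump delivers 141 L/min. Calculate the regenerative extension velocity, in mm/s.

In regeneration the rod-end outflow joins the pump flow into the cap end, so the net volume the pump must supply per unit advance equals the rod cross-section area.
Rod cross-section A_rod = π/4 × (10.6 cm)² = 88.25 cm^2
v = Q_pump / A_rod

v ≈ 266 mm/s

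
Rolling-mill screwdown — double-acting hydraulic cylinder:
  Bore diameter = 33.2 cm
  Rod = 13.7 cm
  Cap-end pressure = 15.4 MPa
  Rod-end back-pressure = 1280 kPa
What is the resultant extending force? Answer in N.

F ≈ 1.24e6 N

Cap-side area A_cap = π/4 × (33.2 cm)² = 865.7 cm^2
Rod-side annular area A_ann = π/4 × (33.2² − 13.7²) = 718.3 cm^2
Net thrust = P_cap·A_cap − P_rod·A_ann = 1.333e6 N − 91940 N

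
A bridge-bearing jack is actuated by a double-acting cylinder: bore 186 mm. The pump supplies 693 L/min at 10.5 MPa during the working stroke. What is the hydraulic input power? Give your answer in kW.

Hydraulic power = P × Q

W ≈ 121 kW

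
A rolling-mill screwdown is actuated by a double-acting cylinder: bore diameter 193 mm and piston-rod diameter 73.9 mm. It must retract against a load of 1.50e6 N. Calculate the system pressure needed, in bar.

P ≈ 601 bar

Rod-side annular area A_ann = π/4 × (193² − 73.9²) = 24970 mm^2
Retraction: pressure acts on the annular area.
P = F / A = 1.50e6 N / A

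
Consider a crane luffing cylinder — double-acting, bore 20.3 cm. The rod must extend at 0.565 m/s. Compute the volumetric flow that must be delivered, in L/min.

Q ≈ 1100 L/min

Cap-side area A_cap = π/4 × (20.3 cm)² = 323.7 cm^2
Q = A × v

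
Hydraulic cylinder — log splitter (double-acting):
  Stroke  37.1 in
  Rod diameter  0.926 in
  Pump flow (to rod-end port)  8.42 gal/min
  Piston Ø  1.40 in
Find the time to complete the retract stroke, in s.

t ≈ 0.991 s

Rod-side annular area A_ann = π/4 × (1.40² − 0.926²) = 0.8659 in^2
Swept volume V = A × L; t = V / Q = A·L / Q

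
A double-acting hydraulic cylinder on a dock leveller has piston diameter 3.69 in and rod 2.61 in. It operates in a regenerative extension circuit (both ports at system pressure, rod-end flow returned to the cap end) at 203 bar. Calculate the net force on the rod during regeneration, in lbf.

F ≈ 15800 lbf

With equal pressure on both faces, forces on the annular region cancel; the net push is pressure × rod cross-section.
Rod cross-section A_rod = π/4 × (2.61 in)² = 5.350 in^2
F = P × A_rod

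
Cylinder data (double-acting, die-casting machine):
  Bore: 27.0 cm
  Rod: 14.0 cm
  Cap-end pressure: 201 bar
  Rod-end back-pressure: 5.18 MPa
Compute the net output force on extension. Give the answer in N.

F ≈ 9.34e5 N

Cap-side area A_cap = π/4 × (27.0 cm)² = 572.6 cm^2
Rod-side annular area A_ann = π/4 × (27.0² − 14.0²) = 418.6 cm^2
Net thrust = P_cap·A_cap − P_rod·A_ann = 1.151e6 N − 2.168e5 N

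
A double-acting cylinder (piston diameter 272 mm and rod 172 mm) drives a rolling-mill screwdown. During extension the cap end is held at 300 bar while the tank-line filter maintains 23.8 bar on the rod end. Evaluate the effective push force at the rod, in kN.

Cap-side area A_cap = π/4 × (272 mm)² = 58110 mm^2
Rod-side annular area A_ann = π/4 × (272² − 172²) = 34870 mm^2
Net thrust = P_cap·A_cap − P_rod·A_ann = 1743 kN − 82.99 kN

F ≈ 1660 kN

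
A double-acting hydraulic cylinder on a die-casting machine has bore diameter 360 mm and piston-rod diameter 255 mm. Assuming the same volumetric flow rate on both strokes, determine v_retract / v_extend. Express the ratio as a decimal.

Cap-side area A_cap = π/4 × (360 mm)² = 1.018e5 mm^2
Rod-side annular area A_ann = π/4 × (360² − 255²) = 50720 mm^2
For equal Q, v ∝ 1/A, so v_ret/v_ext = A_cap/A_ann.

v_ret/v_ext ≈ 2.01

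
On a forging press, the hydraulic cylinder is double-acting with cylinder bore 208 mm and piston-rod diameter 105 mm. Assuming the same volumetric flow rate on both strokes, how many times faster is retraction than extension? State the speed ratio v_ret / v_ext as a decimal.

v_ret/v_ext ≈ 1.34

Cap-side area A_cap = π/4 × (208 mm)² = 33980 mm^2
Rod-side annular area A_ann = π/4 × (208² − 105²) = 25320 mm^2
For equal Q, v ∝ 1/A, so v_ret/v_ext = A_cap/A_ann.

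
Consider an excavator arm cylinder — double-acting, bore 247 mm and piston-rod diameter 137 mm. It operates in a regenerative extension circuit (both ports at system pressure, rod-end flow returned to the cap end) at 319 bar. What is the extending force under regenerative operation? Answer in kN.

With equal pressure on both faces, forces on the annular region cancel; the net push is pressure × rod cross-section.
Rod cross-section A_rod = π/4 × (137 mm)² = 14740 mm^2
F = P × A_rod

F ≈ 470 kN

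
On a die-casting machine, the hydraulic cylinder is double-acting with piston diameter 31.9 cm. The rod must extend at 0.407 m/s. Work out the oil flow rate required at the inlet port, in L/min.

Cap-side area A_cap = π/4 × (31.9 cm)² = 799.2 cm^2
Q = A × v

Q ≈ 1950 L/min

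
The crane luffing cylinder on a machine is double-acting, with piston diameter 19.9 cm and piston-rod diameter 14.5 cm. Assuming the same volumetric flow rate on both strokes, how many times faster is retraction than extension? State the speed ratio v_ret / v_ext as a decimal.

Cap-side area A_cap = π/4 × (19.9 cm)² = 311.0 cm^2
Rod-side annular area A_ann = π/4 × (19.9² − 14.5²) = 145.9 cm^2
For equal Q, v ∝ 1/A, so v_ret/v_ext = A_cap/A_ann.

v_ret/v_ext ≈ 2.13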